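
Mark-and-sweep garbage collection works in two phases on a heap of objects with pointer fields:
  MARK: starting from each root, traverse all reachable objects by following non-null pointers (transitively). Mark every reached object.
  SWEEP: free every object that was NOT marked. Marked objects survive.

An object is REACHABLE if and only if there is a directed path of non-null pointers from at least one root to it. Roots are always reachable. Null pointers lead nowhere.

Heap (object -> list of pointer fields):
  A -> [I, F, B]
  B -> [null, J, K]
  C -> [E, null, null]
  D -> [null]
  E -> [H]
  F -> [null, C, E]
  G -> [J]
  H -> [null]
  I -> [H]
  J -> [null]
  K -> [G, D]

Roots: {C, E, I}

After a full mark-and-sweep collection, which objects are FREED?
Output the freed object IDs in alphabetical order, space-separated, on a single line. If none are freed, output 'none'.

Answer: A B D F G J K

Derivation:
Roots: C E I
Mark C: refs=E null null, marked=C
Mark E: refs=H, marked=C E
Mark I: refs=H, marked=C E I
Mark H: refs=null, marked=C E H I
Unmarked (collected): A B D F G J K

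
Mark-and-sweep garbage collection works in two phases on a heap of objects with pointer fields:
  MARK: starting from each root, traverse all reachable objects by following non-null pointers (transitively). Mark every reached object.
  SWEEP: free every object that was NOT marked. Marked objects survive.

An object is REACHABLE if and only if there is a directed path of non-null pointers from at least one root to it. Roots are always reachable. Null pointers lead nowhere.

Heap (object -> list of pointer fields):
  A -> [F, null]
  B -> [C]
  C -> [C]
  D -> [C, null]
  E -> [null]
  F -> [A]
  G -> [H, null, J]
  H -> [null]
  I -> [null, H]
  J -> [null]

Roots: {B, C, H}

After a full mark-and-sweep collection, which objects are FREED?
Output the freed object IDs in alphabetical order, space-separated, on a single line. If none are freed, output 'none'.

Roots: B C H
Mark B: refs=C, marked=B
Mark C: refs=C, marked=B C
Mark H: refs=null, marked=B C H
Unmarked (collected): A D E F G I J

Answer: A D E F G I J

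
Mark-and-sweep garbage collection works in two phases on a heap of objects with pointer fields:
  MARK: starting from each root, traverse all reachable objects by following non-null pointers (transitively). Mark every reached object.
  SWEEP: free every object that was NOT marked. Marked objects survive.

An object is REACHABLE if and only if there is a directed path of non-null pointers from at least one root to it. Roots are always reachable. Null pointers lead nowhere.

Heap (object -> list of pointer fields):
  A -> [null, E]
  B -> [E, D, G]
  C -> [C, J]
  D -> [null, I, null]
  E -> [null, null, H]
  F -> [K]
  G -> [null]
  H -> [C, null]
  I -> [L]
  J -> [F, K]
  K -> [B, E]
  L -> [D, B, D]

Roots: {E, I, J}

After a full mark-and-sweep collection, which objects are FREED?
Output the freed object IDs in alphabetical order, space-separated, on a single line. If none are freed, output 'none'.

Roots: E I J
Mark E: refs=null null H, marked=E
Mark I: refs=L, marked=E I
Mark J: refs=F K, marked=E I J
Mark H: refs=C null, marked=E H I J
Mark L: refs=D B D, marked=E H I J L
Mark F: refs=K, marked=E F H I J L
Mark K: refs=B E, marked=E F H I J K L
Mark C: refs=C J, marked=C E F H I J K L
Mark D: refs=null I null, marked=C D E F H I J K L
Mark B: refs=E D G, marked=B C D E F H I J K L
Mark G: refs=null, marked=B C D E F G H I J K L
Unmarked (collected): A

Answer: A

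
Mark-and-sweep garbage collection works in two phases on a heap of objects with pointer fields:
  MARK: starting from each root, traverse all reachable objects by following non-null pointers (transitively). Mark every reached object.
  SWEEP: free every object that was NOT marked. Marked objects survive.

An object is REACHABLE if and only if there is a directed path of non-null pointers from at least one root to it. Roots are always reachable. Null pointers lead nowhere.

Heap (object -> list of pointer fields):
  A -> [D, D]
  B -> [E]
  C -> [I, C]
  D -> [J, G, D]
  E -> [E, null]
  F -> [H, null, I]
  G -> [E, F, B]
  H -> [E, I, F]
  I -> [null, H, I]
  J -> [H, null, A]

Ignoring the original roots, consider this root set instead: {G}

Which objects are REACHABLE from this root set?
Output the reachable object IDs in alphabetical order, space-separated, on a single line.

Roots: G
Mark G: refs=E F B, marked=G
Mark E: refs=E null, marked=E G
Mark F: refs=H null I, marked=E F G
Mark B: refs=E, marked=B E F G
Mark H: refs=E I F, marked=B E F G H
Mark I: refs=null H I, marked=B E F G H I
Unmarked (collected): A C D J

Answer: B E F G H I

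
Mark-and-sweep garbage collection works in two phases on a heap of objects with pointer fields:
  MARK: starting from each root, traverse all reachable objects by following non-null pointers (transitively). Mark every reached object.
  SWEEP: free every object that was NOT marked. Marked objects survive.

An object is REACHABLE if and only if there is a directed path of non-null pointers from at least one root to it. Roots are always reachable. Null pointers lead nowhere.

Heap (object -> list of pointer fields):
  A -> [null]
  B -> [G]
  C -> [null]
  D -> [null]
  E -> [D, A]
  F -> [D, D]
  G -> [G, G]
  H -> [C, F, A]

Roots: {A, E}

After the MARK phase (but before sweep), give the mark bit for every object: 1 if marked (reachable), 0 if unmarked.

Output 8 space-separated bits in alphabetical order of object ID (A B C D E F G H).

Roots: A E
Mark A: refs=null, marked=A
Mark E: refs=D A, marked=A E
Mark D: refs=null, marked=A D E
Unmarked (collected): B C F G H

Answer: 1 0 0 1 1 0 0 0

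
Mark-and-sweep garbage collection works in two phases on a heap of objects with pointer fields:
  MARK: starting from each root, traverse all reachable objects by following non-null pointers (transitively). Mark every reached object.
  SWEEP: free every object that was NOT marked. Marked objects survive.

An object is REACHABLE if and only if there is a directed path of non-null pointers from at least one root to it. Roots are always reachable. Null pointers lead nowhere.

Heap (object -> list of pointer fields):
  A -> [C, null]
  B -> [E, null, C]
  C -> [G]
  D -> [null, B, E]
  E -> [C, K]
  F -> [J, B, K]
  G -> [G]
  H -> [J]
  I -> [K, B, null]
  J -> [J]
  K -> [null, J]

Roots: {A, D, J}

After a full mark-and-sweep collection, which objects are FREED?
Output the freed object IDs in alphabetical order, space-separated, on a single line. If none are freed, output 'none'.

Answer: F H I

Derivation:
Roots: A D J
Mark A: refs=C null, marked=A
Mark D: refs=null B E, marked=A D
Mark J: refs=J, marked=A D J
Mark C: refs=G, marked=A C D J
Mark B: refs=E null C, marked=A B C D J
Mark E: refs=C K, marked=A B C D E J
Mark G: refs=G, marked=A B C D E G J
Mark K: refs=null J, marked=A B C D E G J K
Unmarked (collected): F H I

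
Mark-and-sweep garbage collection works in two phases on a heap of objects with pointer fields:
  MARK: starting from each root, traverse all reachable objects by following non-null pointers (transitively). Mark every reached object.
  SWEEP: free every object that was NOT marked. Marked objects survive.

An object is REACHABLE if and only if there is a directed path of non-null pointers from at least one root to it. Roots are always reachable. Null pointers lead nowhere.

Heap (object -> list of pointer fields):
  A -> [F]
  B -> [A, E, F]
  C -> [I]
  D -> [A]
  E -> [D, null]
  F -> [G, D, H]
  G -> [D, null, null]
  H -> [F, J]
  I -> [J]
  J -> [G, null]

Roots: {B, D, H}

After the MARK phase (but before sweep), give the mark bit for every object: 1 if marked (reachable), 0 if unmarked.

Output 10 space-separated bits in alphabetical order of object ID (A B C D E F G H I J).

Answer: 1 1 0 1 1 1 1 1 0 1

Derivation:
Roots: B D H
Mark B: refs=A E F, marked=B
Mark D: refs=A, marked=B D
Mark H: refs=F J, marked=B D H
Mark A: refs=F, marked=A B D H
Mark E: refs=D null, marked=A B D E H
Mark F: refs=G D H, marked=A B D E F H
Mark J: refs=G null, marked=A B D E F H J
Mark G: refs=D null null, marked=A B D E F G H J
Unmarked (collected): C I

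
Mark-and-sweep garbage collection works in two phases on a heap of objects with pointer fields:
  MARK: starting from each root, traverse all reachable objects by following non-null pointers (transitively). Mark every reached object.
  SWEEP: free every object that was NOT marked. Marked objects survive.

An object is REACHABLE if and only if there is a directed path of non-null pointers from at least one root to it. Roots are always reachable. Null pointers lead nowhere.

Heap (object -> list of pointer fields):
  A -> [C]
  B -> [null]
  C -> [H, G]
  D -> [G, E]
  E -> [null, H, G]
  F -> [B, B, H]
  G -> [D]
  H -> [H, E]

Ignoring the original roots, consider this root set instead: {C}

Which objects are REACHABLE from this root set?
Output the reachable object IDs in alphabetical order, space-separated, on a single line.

Roots: C
Mark C: refs=H G, marked=C
Mark H: refs=H E, marked=C H
Mark G: refs=D, marked=C G H
Mark E: refs=null H G, marked=C E G H
Mark D: refs=G E, marked=C D E G H
Unmarked (collected): A B F

Answer: C D E G H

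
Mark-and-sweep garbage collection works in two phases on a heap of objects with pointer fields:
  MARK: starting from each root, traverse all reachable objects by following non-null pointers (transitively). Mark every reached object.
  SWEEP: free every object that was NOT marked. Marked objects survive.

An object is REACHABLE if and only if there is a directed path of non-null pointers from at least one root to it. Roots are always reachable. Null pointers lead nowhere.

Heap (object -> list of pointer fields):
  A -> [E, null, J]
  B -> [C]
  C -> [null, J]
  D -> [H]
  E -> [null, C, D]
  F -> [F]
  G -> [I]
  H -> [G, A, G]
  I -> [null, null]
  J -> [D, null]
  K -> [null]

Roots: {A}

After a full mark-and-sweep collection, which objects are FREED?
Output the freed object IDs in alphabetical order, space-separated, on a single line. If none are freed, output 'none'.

Answer: B F K

Derivation:
Roots: A
Mark A: refs=E null J, marked=A
Mark E: refs=null C D, marked=A E
Mark J: refs=D null, marked=A E J
Mark C: refs=null J, marked=A C E J
Mark D: refs=H, marked=A C D E J
Mark H: refs=G A G, marked=A C D E H J
Mark G: refs=I, marked=A C D E G H J
Mark I: refs=null null, marked=A C D E G H I J
Unmarked (collected): B F K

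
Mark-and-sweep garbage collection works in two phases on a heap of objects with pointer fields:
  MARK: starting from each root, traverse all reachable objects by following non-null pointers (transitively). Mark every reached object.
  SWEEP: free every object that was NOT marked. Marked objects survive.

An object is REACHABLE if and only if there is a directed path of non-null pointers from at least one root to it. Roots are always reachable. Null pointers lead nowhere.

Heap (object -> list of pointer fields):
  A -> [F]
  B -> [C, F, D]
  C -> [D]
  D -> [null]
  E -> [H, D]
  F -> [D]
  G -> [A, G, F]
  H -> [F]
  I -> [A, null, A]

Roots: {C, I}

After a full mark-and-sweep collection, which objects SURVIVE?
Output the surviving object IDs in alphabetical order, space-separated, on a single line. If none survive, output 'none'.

Roots: C I
Mark C: refs=D, marked=C
Mark I: refs=A null A, marked=C I
Mark D: refs=null, marked=C D I
Mark A: refs=F, marked=A C D I
Mark F: refs=D, marked=A C D F I
Unmarked (collected): B E G H

Answer: A C D F I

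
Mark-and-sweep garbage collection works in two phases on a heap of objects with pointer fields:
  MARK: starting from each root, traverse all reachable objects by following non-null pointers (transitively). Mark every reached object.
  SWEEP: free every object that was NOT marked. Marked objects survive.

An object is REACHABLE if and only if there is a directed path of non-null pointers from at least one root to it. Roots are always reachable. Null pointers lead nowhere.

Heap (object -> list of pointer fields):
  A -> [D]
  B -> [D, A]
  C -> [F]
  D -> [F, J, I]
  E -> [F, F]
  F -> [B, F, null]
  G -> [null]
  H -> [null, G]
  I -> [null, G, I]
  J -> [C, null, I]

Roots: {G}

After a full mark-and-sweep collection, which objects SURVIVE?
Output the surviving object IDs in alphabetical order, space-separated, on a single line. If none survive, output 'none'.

Answer: G

Derivation:
Roots: G
Mark G: refs=null, marked=G
Unmarked (collected): A B C D E F H I J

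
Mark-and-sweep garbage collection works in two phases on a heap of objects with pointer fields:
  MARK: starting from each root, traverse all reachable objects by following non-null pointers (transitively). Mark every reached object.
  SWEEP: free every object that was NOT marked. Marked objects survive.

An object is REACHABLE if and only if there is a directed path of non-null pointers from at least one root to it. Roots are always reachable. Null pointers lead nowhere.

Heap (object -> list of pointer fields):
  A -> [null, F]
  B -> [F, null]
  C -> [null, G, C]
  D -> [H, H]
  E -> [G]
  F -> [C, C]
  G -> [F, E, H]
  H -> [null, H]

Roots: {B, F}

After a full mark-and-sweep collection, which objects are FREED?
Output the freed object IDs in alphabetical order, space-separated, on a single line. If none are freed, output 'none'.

Answer: A D

Derivation:
Roots: B F
Mark B: refs=F null, marked=B
Mark F: refs=C C, marked=B F
Mark C: refs=null G C, marked=B C F
Mark G: refs=F E H, marked=B C F G
Mark E: refs=G, marked=B C E F G
Mark H: refs=null H, marked=B C E F G H
Unmarked (collected): A D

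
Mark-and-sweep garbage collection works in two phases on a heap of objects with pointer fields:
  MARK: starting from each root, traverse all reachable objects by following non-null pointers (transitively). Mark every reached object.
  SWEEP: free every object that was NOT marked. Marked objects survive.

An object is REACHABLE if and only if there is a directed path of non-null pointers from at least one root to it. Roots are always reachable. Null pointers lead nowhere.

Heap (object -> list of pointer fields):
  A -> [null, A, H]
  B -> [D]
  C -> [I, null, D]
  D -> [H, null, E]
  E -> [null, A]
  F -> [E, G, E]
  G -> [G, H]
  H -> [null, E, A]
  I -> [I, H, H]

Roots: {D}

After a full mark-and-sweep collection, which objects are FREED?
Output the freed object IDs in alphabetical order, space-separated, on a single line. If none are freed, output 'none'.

Roots: D
Mark D: refs=H null E, marked=D
Mark H: refs=null E A, marked=D H
Mark E: refs=null A, marked=D E H
Mark A: refs=null A H, marked=A D E H
Unmarked (collected): B C F G I

Answer: B C F G I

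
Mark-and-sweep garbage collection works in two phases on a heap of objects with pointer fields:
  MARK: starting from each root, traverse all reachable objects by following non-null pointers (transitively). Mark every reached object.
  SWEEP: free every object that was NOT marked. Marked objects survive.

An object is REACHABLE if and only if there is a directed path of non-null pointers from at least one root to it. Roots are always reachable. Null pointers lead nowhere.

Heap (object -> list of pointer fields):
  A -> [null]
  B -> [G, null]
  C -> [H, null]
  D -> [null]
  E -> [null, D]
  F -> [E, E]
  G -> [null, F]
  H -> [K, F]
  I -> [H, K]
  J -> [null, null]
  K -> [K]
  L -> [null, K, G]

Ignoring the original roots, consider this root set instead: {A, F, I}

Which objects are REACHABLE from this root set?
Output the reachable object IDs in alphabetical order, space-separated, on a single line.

Roots: A F I
Mark A: refs=null, marked=A
Mark F: refs=E E, marked=A F
Mark I: refs=H K, marked=A F I
Mark E: refs=null D, marked=A E F I
Mark H: refs=K F, marked=A E F H I
Mark K: refs=K, marked=A E F H I K
Mark D: refs=null, marked=A D E F H I K
Unmarked (collected): B C G J L

Answer: A D E F H I K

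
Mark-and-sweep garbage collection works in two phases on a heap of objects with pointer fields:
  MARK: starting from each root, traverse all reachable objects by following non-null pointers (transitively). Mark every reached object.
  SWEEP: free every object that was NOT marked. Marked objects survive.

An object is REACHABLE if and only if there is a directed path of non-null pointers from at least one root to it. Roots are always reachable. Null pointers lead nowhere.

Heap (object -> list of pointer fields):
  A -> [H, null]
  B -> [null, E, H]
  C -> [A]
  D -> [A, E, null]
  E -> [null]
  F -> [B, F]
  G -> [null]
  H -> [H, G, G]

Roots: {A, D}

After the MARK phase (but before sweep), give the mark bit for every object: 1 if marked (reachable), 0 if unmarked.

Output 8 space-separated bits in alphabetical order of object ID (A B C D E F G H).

Answer: 1 0 0 1 1 0 1 1

Derivation:
Roots: A D
Mark A: refs=H null, marked=A
Mark D: refs=A E null, marked=A D
Mark H: refs=H G G, marked=A D H
Mark E: refs=null, marked=A D E H
Mark G: refs=null, marked=A D E G H
Unmarked (collected): B C F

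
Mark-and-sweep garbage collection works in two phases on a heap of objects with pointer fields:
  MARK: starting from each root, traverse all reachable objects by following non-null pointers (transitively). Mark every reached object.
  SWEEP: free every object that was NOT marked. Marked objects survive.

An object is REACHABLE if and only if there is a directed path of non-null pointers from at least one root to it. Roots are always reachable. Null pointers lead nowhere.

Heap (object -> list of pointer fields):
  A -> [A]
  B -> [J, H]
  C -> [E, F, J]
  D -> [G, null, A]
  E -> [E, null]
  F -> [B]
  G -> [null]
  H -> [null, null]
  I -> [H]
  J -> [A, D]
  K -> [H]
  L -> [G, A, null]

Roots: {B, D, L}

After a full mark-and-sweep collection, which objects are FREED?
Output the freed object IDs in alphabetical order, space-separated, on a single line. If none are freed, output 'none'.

Roots: B D L
Mark B: refs=J H, marked=B
Mark D: refs=G null A, marked=B D
Mark L: refs=G A null, marked=B D L
Mark J: refs=A D, marked=B D J L
Mark H: refs=null null, marked=B D H J L
Mark G: refs=null, marked=B D G H J L
Mark A: refs=A, marked=A B D G H J L
Unmarked (collected): C E F I K

Answer: C E F I K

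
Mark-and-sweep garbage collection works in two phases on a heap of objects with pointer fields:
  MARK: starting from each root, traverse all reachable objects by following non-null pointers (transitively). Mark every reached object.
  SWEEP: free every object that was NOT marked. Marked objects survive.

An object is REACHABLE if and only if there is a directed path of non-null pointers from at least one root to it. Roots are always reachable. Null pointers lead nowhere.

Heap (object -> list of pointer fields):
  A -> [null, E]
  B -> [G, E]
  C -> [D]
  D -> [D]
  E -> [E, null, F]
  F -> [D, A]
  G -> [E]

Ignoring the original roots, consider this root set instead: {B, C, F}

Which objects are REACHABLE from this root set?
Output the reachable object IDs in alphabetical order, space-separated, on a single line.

Roots: B C F
Mark B: refs=G E, marked=B
Mark C: refs=D, marked=B C
Mark F: refs=D A, marked=B C F
Mark G: refs=E, marked=B C F G
Mark E: refs=E null F, marked=B C E F G
Mark D: refs=D, marked=B C D E F G
Mark A: refs=null E, marked=A B C D E F G
Unmarked (collected): (none)

Answer: A B C D E F G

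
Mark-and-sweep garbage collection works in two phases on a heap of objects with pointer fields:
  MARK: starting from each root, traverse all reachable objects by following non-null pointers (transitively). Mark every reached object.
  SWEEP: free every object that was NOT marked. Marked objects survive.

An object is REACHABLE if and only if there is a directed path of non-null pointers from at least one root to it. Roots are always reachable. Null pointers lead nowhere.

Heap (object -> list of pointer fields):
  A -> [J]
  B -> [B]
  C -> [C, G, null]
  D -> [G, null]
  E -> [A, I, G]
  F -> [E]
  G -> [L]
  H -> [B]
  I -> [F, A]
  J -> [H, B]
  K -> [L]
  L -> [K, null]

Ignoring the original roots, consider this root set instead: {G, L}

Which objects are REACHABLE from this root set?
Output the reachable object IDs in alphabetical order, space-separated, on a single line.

Answer: G K L

Derivation:
Roots: G L
Mark G: refs=L, marked=G
Mark L: refs=K null, marked=G L
Mark K: refs=L, marked=G K L
Unmarked (collected): A B C D E F H I J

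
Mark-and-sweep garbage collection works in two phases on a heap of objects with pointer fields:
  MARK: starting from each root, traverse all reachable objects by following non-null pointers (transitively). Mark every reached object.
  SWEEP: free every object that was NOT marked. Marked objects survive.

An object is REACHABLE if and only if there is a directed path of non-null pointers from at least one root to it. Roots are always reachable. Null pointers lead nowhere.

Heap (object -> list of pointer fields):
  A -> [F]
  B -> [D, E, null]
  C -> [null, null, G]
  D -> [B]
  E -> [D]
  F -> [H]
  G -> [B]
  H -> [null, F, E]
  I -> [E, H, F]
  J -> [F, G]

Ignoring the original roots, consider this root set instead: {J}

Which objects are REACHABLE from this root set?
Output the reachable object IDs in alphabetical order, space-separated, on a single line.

Answer: B D E F G H J

Derivation:
Roots: J
Mark J: refs=F G, marked=J
Mark F: refs=H, marked=F J
Mark G: refs=B, marked=F G J
Mark H: refs=null F E, marked=F G H J
Mark B: refs=D E null, marked=B F G H J
Mark E: refs=D, marked=B E F G H J
Mark D: refs=B, marked=B D E F G H J
Unmarked (collected): A C I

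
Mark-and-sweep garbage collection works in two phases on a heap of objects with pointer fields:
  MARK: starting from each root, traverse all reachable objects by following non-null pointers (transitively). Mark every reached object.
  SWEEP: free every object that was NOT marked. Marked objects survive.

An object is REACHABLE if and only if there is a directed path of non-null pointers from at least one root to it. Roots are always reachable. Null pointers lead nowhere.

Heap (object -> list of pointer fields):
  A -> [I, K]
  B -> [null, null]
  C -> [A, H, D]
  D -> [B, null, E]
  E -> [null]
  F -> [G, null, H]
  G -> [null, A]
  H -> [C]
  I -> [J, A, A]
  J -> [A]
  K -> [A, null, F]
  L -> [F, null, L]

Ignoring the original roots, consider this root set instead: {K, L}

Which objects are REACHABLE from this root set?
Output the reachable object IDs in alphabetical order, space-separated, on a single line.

Answer: A B C D E F G H I J K L

Derivation:
Roots: K L
Mark K: refs=A null F, marked=K
Mark L: refs=F null L, marked=K L
Mark A: refs=I K, marked=A K L
Mark F: refs=G null H, marked=A F K L
Mark I: refs=J A A, marked=A F I K L
Mark G: refs=null A, marked=A F G I K L
Mark H: refs=C, marked=A F G H I K L
Mark J: refs=A, marked=A F G H I J K L
Mark C: refs=A H D, marked=A C F G H I J K L
Mark D: refs=B null E, marked=A C D F G H I J K L
Mark B: refs=null null, marked=A B C D F G H I J K L
Mark E: refs=null, marked=A B C D E F G H I J K L
Unmarked (collected): (none)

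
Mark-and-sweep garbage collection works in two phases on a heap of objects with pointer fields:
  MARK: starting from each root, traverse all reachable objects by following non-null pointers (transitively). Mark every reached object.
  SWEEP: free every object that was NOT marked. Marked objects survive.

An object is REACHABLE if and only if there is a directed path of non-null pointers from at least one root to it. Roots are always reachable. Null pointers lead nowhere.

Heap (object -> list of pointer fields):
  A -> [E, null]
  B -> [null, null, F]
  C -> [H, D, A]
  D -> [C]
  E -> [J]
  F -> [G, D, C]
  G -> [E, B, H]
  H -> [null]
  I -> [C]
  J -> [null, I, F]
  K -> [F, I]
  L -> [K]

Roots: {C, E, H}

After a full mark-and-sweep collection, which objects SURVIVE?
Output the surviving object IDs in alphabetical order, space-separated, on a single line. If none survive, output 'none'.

Roots: C E H
Mark C: refs=H D A, marked=C
Mark E: refs=J, marked=C E
Mark H: refs=null, marked=C E H
Mark D: refs=C, marked=C D E H
Mark A: refs=E null, marked=A C D E H
Mark J: refs=null I F, marked=A C D E H J
Mark I: refs=C, marked=A C D E H I J
Mark F: refs=G D C, marked=A C D E F H I J
Mark G: refs=E B H, marked=A C D E F G H I J
Mark B: refs=null null F, marked=A B C D E F G H I J
Unmarked (collected): K L

Answer: A B C D E F G H I J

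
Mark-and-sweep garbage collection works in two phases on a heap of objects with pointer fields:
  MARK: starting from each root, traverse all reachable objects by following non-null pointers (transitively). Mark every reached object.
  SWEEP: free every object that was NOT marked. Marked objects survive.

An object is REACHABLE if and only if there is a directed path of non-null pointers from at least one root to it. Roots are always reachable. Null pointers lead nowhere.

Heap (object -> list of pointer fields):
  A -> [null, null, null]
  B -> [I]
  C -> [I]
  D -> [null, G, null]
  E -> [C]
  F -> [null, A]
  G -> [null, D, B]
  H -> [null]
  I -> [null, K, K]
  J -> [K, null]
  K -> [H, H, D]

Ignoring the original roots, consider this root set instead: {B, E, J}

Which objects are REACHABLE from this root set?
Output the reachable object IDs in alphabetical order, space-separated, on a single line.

Answer: B C D E G H I J K

Derivation:
Roots: B E J
Mark B: refs=I, marked=B
Mark E: refs=C, marked=B E
Mark J: refs=K null, marked=B E J
Mark I: refs=null K K, marked=B E I J
Mark C: refs=I, marked=B C E I J
Mark K: refs=H H D, marked=B C E I J K
Mark H: refs=null, marked=B C E H I J K
Mark D: refs=null G null, marked=B C D E H I J K
Mark G: refs=null D B, marked=B C D E G H I J K
Unmarked (collected): A F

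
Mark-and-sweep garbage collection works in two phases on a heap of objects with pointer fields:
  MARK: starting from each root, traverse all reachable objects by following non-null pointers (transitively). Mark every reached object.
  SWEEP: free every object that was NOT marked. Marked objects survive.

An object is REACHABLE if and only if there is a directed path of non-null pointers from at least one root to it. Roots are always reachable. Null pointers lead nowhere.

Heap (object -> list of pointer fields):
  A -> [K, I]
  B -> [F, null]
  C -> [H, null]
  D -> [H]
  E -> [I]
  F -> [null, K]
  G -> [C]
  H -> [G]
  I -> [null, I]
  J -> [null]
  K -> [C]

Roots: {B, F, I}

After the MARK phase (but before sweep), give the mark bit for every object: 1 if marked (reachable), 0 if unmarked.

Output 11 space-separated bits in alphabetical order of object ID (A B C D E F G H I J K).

Answer: 0 1 1 0 0 1 1 1 1 0 1

Derivation:
Roots: B F I
Mark B: refs=F null, marked=B
Mark F: refs=null K, marked=B F
Mark I: refs=null I, marked=B F I
Mark K: refs=C, marked=B F I K
Mark C: refs=H null, marked=B C F I K
Mark H: refs=G, marked=B C F H I K
Mark G: refs=C, marked=B C F G H I K
Unmarked (collected): A D E J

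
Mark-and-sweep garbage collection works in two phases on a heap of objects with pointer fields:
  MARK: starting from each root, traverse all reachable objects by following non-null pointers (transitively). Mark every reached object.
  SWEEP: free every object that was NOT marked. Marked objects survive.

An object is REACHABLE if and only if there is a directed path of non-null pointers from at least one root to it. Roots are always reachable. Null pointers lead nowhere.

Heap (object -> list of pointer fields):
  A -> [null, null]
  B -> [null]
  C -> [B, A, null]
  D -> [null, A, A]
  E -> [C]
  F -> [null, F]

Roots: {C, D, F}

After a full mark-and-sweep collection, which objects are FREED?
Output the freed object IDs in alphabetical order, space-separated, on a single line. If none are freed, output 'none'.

Roots: C D F
Mark C: refs=B A null, marked=C
Mark D: refs=null A A, marked=C D
Mark F: refs=null F, marked=C D F
Mark B: refs=null, marked=B C D F
Mark A: refs=null null, marked=A B C D F
Unmarked (collected): E

Answer: E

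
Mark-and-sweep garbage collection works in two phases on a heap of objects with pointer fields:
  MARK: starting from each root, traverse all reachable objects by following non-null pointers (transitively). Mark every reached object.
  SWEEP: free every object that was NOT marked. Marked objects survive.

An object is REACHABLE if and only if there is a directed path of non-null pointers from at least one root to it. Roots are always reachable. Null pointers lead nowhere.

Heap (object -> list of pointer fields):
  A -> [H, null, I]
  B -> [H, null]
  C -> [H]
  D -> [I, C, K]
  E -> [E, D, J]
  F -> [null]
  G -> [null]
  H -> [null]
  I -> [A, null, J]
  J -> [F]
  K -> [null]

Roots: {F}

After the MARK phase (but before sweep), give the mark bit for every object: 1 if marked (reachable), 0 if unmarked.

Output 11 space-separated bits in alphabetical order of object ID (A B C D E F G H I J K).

Roots: F
Mark F: refs=null, marked=F
Unmarked (collected): A B C D E G H I J K

Answer: 0 0 0 0 0 1 0 0 0 0 0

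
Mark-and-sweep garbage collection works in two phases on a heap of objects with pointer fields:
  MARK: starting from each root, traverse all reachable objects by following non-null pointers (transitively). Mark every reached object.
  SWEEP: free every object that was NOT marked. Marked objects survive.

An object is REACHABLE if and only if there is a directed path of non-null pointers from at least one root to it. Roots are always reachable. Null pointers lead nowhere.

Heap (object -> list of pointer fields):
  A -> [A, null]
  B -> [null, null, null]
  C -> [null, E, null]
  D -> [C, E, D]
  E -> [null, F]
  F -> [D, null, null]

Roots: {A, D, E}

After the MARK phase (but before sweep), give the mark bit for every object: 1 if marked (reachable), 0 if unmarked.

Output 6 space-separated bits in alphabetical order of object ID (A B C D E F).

Answer: 1 0 1 1 1 1

Derivation:
Roots: A D E
Mark A: refs=A null, marked=A
Mark D: refs=C E D, marked=A D
Mark E: refs=null F, marked=A D E
Mark C: refs=null E null, marked=A C D E
Mark F: refs=D null null, marked=A C D E F
Unmarked (collected): B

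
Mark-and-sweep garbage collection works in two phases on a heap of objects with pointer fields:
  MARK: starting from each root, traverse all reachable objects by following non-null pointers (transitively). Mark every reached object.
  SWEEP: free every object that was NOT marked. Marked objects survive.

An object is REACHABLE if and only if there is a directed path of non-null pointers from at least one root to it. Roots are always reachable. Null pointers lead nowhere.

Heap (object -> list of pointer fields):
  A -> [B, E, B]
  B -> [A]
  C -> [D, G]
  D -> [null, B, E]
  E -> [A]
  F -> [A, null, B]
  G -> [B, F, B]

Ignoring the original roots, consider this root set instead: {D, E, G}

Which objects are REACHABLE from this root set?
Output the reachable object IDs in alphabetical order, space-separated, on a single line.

Roots: D E G
Mark D: refs=null B E, marked=D
Mark E: refs=A, marked=D E
Mark G: refs=B F B, marked=D E G
Mark B: refs=A, marked=B D E G
Mark A: refs=B E B, marked=A B D E G
Mark F: refs=A null B, marked=A B D E F G
Unmarked (collected): C

Answer: A B D E F G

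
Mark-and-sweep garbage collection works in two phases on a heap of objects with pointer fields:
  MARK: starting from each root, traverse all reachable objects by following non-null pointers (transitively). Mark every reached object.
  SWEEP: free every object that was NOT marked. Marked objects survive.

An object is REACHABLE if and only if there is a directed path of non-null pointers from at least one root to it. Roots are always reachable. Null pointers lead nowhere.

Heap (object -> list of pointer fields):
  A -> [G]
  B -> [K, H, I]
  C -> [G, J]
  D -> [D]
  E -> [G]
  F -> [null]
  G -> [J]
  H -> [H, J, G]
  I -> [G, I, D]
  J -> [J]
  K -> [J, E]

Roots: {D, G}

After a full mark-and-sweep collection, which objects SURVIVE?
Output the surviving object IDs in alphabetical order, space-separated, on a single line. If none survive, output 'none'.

Roots: D G
Mark D: refs=D, marked=D
Mark G: refs=J, marked=D G
Mark J: refs=J, marked=D G J
Unmarked (collected): A B C E F H I K

Answer: D G J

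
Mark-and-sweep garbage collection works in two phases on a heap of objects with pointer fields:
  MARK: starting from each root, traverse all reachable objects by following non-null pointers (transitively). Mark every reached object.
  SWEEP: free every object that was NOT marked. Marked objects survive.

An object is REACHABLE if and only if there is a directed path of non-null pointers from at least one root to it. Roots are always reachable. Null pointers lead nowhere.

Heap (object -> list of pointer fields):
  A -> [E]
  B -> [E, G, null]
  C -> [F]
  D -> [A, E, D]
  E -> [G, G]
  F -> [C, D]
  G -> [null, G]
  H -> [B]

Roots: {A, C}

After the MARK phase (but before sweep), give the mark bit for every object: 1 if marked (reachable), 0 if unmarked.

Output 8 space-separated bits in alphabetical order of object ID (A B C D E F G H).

Roots: A C
Mark A: refs=E, marked=A
Mark C: refs=F, marked=A C
Mark E: refs=G G, marked=A C E
Mark F: refs=C D, marked=A C E F
Mark G: refs=null G, marked=A C E F G
Mark D: refs=A E D, marked=A C D E F G
Unmarked (collected): B H

Answer: 1 0 1 1 1 1 1 0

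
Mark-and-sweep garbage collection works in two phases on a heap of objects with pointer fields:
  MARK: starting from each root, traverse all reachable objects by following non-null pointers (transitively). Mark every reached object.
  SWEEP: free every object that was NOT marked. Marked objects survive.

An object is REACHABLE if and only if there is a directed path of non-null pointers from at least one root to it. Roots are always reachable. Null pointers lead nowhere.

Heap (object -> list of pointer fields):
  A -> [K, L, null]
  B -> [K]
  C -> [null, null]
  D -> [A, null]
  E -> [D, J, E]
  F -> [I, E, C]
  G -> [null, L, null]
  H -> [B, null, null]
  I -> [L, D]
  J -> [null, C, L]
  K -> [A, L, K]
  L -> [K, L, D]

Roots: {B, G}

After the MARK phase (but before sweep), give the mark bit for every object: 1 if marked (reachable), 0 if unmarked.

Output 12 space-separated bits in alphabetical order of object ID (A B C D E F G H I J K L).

Roots: B G
Mark B: refs=K, marked=B
Mark G: refs=null L null, marked=B G
Mark K: refs=A L K, marked=B G K
Mark L: refs=K L D, marked=B G K L
Mark A: refs=K L null, marked=A B G K L
Mark D: refs=A null, marked=A B D G K L
Unmarked (collected): C E F H I J

Answer: 1 1 0 1 0 0 1 0 0 0 1 1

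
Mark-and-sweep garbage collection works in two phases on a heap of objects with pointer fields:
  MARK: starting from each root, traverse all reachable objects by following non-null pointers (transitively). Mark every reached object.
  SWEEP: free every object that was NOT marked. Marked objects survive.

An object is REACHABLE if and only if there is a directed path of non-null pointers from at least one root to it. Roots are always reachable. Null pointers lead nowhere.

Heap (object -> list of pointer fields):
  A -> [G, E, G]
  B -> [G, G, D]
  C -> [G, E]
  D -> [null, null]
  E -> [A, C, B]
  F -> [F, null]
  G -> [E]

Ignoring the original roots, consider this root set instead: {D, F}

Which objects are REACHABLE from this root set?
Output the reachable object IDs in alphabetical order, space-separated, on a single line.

Roots: D F
Mark D: refs=null null, marked=D
Mark F: refs=F null, marked=D F
Unmarked (collected): A B C E G

Answer: D F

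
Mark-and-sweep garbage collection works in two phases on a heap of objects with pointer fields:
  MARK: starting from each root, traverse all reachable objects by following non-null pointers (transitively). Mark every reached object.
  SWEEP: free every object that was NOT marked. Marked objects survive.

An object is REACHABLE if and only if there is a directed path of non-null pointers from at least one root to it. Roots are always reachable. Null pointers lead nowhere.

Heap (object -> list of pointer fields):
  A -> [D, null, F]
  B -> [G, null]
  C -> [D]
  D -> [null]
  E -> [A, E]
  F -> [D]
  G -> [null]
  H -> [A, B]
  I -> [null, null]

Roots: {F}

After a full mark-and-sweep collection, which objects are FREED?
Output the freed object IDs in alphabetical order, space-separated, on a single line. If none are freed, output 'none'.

Roots: F
Mark F: refs=D, marked=F
Mark D: refs=null, marked=D F
Unmarked (collected): A B C E G H I

Answer: A B C E G H I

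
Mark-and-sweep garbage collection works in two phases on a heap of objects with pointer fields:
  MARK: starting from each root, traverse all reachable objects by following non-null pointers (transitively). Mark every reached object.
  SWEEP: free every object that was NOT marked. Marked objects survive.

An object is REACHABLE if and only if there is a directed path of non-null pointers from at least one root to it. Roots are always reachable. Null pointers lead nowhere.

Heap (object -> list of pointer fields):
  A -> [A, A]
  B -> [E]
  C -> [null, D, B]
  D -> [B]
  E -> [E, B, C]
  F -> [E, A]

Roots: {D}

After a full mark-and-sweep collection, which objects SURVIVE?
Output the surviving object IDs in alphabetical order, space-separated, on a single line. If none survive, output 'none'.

Answer: B C D E

Derivation:
Roots: D
Mark D: refs=B, marked=D
Mark B: refs=E, marked=B D
Mark E: refs=E B C, marked=B D E
Mark C: refs=null D B, marked=B C D E
Unmarked (collected): A F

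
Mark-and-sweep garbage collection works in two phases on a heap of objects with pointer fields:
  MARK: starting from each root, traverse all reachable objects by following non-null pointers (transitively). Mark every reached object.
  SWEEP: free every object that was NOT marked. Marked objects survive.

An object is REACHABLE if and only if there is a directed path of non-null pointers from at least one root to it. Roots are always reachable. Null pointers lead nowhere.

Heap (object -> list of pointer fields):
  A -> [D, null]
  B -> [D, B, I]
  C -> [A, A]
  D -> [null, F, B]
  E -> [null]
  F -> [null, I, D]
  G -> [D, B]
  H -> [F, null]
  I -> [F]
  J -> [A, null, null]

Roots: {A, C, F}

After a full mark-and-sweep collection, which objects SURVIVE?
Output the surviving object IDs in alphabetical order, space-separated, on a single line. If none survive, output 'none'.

Answer: A B C D F I

Derivation:
Roots: A C F
Mark A: refs=D null, marked=A
Mark C: refs=A A, marked=A C
Mark F: refs=null I D, marked=A C F
Mark D: refs=null F B, marked=A C D F
Mark I: refs=F, marked=A C D F I
Mark B: refs=D B I, marked=A B C D F I
Unmarked (collected): E G H J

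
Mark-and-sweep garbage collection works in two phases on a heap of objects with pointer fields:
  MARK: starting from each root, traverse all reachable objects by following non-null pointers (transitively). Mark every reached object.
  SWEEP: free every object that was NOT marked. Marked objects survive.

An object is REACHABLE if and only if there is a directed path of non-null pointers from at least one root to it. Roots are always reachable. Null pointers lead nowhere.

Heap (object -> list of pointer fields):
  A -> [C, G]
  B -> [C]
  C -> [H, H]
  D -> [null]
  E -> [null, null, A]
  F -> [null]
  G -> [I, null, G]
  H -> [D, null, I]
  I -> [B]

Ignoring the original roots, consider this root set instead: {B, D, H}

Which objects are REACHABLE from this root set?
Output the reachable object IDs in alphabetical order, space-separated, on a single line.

Roots: B D H
Mark B: refs=C, marked=B
Mark D: refs=null, marked=B D
Mark H: refs=D null I, marked=B D H
Mark C: refs=H H, marked=B C D H
Mark I: refs=B, marked=B C D H I
Unmarked (collected): A E F G

Answer: B C D H I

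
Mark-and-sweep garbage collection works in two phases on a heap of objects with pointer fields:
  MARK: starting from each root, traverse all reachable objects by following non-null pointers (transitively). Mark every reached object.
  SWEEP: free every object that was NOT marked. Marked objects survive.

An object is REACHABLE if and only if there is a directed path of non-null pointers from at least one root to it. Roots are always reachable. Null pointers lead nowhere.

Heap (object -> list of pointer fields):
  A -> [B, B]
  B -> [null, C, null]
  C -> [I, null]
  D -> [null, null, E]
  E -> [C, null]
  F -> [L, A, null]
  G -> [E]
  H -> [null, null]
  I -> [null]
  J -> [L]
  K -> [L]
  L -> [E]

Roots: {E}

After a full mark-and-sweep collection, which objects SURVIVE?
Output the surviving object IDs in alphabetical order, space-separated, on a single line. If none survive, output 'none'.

Answer: C E I

Derivation:
Roots: E
Mark E: refs=C null, marked=E
Mark C: refs=I null, marked=C E
Mark I: refs=null, marked=C E I
Unmarked (collected): A B D F G H J K L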